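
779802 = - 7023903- - 7803705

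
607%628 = 607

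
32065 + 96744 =128809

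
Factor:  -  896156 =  - 2^2*157^1*1427^1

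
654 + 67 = 721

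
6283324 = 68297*92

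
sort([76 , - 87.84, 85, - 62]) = [ - 87.84, - 62,76,85]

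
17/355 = 17/355 = 0.05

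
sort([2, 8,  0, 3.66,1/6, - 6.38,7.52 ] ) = [ - 6.38, 0 , 1/6,2,3.66, 7.52 , 8]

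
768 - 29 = 739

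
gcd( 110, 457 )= 1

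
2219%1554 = 665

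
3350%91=74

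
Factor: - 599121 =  - 3^2*66569^1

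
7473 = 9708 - 2235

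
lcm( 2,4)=4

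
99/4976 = 99/4976= 0.02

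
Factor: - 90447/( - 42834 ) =2^(-1)*7^1*11^(- 2) *73^1= 511/242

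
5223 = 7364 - 2141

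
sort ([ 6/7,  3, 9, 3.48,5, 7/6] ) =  [ 6/7, 7/6, 3,  3.48, 5, 9]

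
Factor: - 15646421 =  - 7^1*103^1 * 21701^1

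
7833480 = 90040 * 87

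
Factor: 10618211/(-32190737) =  - 61^( - 1)*73^( - 1)*7229^ ( - 1)*10618211^1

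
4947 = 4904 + 43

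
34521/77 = 34521/77 = 448.32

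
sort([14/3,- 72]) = [ -72, 14/3 ] 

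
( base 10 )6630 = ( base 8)14746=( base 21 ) F0F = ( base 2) 1100111100110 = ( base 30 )7b0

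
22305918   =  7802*2859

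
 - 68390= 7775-76165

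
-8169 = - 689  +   - 7480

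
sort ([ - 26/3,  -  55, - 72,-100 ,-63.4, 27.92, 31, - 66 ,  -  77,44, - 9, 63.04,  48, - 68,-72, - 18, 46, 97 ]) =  [  -  100, - 77, - 72, - 72,- 68, - 66, - 63.4, - 55, - 18,-9, - 26/3, 27.92, 31,44,46, 48, 63.04, 97 ]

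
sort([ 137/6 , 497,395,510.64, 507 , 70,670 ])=[ 137/6,  70, 395 , 497,507, 510.64,  670] 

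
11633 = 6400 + 5233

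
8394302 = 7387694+1006608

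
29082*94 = 2733708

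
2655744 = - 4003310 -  - 6659054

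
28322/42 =674 + 1/3 = 674.33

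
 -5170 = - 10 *517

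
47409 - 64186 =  - 16777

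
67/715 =67/715 =0.09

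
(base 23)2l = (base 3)2111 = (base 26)2F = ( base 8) 103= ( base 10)67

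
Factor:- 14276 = -2^2*43^1*83^1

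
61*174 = 10614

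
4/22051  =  4/22051= 0.00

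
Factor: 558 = 2^1 * 3^2 * 31^1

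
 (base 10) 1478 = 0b10111000110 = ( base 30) 1j8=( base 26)24m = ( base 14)778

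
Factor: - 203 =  - 7^1*29^1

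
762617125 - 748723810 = 13893315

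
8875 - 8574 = 301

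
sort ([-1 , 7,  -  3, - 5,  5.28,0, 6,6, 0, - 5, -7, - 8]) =[  -  8, - 7, - 5,  -  5 , -3, - 1,0,  0,5.28 , 6,6, 7 ] 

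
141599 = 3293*43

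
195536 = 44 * 4444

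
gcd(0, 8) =8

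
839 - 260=579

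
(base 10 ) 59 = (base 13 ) 47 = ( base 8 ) 73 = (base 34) 1p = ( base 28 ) 23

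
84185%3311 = 1410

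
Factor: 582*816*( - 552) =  - 262151424 = - 2^8*3^3*17^1*23^1*97^1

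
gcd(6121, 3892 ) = 1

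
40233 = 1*40233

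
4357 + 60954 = 65311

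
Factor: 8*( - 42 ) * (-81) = 2^4 * 3^5*7^1 = 27216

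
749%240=29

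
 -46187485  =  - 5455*8467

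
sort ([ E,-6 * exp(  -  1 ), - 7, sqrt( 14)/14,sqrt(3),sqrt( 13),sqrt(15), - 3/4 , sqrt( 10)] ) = [ - 7, - 6*exp( - 1), - 3/4, sqrt( 14) /14, sqrt( 3),E,sqrt(10),sqrt(13),sqrt( 15)]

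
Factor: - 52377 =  -3^1*13^1*17^1*79^1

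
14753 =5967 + 8786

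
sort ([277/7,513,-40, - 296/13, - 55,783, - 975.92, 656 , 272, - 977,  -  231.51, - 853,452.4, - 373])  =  [-977 ,  -  975.92, - 853, - 373,  -  231.51, - 55, - 40, - 296/13 , 277/7, 272,452.4, 513, 656,783] 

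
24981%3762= 2409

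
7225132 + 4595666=11820798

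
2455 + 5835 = 8290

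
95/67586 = 95/67586 = 0.00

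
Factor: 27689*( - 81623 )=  - 2260059247 = - 31^1*2633^1*27689^1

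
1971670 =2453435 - 481765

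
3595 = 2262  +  1333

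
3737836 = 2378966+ 1358870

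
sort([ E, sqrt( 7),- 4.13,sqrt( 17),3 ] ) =[ - 4.13, sqrt( 7),E,3,sqrt( 17 )]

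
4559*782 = 3565138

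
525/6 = 175/2=87.50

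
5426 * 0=0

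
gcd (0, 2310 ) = 2310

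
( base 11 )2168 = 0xB29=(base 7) 11221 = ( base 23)595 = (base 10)2857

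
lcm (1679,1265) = 92345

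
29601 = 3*9867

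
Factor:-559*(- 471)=263289 = 3^1*13^1*43^1 *157^1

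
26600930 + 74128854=100729784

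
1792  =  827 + 965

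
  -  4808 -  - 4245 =- 563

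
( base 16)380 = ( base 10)896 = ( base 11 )745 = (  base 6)4052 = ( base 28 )140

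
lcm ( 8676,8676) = 8676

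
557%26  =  11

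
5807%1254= 791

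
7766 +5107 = 12873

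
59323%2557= 512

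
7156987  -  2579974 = 4577013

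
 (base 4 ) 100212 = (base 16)426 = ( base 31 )138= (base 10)1062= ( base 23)204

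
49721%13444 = 9389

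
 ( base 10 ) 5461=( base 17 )11F4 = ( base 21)c81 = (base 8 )12525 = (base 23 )A7A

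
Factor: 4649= 4649^1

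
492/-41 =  - 12/1= - 12.00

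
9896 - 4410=5486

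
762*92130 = 70203060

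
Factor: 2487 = 3^1*829^1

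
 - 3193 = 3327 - 6520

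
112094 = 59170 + 52924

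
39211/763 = 51 + 298/763 = 51.39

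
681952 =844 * 808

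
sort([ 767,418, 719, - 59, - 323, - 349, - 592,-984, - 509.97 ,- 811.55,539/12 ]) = [ - 984, - 811.55, - 592, - 509.97 , - 349,-323, - 59,539/12 , 418,719 , 767] 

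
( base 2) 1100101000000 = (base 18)11h2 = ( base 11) 4947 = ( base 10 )6464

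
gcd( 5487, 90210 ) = 93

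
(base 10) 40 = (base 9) 44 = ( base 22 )1i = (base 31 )19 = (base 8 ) 50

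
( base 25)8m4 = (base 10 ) 5554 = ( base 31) 5O5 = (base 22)BAA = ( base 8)12662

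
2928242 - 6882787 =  - 3954545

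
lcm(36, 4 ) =36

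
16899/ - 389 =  -44 + 217/389 = - 43.44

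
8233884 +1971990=10205874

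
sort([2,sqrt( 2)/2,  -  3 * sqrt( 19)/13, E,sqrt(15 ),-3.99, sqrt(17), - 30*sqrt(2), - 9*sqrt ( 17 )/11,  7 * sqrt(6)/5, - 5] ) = [ - 30*sqrt( 2), - 5, - 3.99, - 9 *sqrt(17 )/11, - 3*sqrt(19 )/13,sqrt(2 )/2,2,E,7*sqrt(6 ) /5,sqrt(15),sqrt(17 )]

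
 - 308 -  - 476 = 168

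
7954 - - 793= 8747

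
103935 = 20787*5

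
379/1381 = 379/1381=0.27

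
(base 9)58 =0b110101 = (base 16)35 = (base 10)53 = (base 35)1I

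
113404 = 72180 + 41224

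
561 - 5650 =-5089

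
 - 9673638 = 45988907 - 55662545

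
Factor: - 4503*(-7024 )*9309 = 294435031248 = 2^4*3^2*  19^1*29^1 * 79^1 *107^1 * 439^1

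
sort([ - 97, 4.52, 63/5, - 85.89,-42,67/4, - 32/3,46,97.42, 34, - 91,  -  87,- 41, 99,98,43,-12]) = [ - 97,-91, - 87, - 85.89, - 42, - 41, - 12,  -  32/3,4.52,63/5, 67/4,34,43, 46,97.42, 98,99]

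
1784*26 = 46384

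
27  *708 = 19116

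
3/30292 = 3/30292 = 0.00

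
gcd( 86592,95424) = 192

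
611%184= 59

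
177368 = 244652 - 67284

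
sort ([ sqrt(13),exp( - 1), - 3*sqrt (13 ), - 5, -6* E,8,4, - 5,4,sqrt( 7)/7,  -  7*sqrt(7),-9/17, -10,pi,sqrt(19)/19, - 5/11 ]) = [ - 7*sqrt(7 ),-6*E, - 3 * sqrt(13 ),- 10, - 5,  -  5, - 9/17 , - 5/11,sqrt(19 ) /19, exp ( -1 ), sqrt( 7)/7, pi,sqrt(13),4,4,8 ] 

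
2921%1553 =1368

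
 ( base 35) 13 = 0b100110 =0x26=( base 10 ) 38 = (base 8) 46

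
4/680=1/170 = 0.01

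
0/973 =0  =  0.00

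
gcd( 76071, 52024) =1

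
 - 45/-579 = 15/193 = 0.08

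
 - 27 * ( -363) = 9801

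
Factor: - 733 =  - 733^1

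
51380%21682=8016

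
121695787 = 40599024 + 81096763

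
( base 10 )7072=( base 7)26422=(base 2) 1101110100000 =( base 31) 7b4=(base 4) 1232200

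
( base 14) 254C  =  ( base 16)1988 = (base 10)6536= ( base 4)1212020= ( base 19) I20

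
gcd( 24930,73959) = 831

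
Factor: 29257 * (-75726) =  - 2^1 * 3^2 * 7^1 *17^1*601^1*1721^1 = - 2215515582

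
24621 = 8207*3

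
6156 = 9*684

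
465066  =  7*66438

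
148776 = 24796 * 6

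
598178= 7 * 85454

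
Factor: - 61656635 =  - 5^1*487^1 * 25321^1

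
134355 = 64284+70071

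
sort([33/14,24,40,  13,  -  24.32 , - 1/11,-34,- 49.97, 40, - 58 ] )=[ - 58, - 49.97, -34, - 24.32, - 1/11 , 33/14,13,24,40 , 40]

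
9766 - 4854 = 4912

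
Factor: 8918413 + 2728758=19^1*613009^1= 11647171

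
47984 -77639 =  - 29655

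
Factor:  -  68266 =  - 2^1 * 11^1 * 29^1*107^1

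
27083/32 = 27083/32=846.34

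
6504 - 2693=3811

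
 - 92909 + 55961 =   -  36948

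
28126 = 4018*7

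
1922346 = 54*35599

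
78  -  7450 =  - 7372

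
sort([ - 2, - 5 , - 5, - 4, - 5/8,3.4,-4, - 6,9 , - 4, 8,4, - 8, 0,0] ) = [ - 8, - 6 , - 5, - 5, - 4 , - 4, - 4, - 2, - 5/8, 0,0,  3.4,4,8,9 ] 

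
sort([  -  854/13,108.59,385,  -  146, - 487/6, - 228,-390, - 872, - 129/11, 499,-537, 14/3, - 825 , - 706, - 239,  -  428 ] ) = [ - 872, - 825, - 706  , - 537, - 428, - 390, - 239,  -  228,  -  146, - 487/6, - 854/13, - 129/11, 14/3, 108.59,385,499]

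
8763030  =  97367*90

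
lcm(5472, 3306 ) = 158688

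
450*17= 7650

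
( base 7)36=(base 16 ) 1B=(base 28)r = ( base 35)r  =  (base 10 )27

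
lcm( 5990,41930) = 41930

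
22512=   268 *84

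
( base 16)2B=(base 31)1c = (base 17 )29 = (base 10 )43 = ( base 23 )1K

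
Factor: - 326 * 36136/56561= - 72272/347 = - 2^4*347^( - 1) *4517^1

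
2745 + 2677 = 5422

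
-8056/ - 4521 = 8056/4521 = 1.78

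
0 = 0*768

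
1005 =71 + 934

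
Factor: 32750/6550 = 5 =5^1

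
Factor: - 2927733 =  - 3^1*31^1*31481^1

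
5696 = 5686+10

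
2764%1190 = 384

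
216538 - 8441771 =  - 8225233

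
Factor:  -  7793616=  -2^4 * 3^1*17^1*9551^1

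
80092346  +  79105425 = 159197771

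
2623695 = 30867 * 85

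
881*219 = 192939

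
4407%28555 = 4407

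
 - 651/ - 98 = 93/14 = 6.64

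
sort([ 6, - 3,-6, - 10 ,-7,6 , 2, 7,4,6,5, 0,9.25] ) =[ - 10, - 7, - 6,-3,  0 , 2, 4, 5,6,6, 6,7,9.25]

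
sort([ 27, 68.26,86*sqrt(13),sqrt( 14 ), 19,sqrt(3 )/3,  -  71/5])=[-71/5,sqrt( 3)/3, sqrt( 14), 19, 27, 68.26, 86 * sqrt( 13) ] 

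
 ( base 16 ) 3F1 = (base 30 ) 13j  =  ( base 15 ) 474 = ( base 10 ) 1009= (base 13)5c8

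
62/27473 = 62/27473 = 0.00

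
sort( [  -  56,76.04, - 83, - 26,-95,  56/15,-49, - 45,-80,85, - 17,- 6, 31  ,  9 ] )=[ - 95, - 83, - 80, - 56, - 49, - 45,  -  26, - 17 , - 6, 56/15, 9, 31,76.04, 85 ] 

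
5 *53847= 269235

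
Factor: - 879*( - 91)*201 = 3^2 * 7^1 * 13^1*67^1*293^1= 16077789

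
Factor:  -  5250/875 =  -  2^1 * 3^1 = - 6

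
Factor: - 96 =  - 2^5*3^1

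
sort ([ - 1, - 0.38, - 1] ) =[ - 1, - 1, - 0.38]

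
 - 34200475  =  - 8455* 4045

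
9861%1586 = 345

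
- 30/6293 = -1 + 6263/6293 = - 0.00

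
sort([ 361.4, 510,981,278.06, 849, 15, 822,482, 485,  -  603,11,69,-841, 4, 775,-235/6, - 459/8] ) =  [ - 841,-603,-459/8,-235/6, 4,  11,  15, 69,278.06,361.4,482, 485, 510, 775, 822,849, 981]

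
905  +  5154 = 6059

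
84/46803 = 28/15601 = 0.00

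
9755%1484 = 851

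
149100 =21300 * 7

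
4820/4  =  1205=1205.00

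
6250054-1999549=4250505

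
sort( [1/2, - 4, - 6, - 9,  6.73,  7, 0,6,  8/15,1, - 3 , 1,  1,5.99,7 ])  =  [-9, - 6, - 4, - 3 , 0, 1/2,  8/15, 1 , 1, 1,5.99,6, 6.73,7,  7]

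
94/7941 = 94/7941 = 0.01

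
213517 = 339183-125666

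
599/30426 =599/30426 = 0.02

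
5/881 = 5/881=0.01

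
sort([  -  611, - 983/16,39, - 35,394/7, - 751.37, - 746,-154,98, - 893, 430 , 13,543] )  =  [ - 893, - 751.37, - 746, - 611, - 154 , - 983/16, - 35, 13, 39, 394/7,  98 , 430,543]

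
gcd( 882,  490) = 98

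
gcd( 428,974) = 2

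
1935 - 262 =1673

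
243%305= 243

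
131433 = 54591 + 76842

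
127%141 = 127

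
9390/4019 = 9390/4019 = 2.34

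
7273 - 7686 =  - 413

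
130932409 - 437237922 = -306305513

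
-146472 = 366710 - 513182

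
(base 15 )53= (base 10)78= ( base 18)46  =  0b1001110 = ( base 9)86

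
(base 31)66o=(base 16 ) 1758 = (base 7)23265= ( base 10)5976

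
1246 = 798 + 448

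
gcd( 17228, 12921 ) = 4307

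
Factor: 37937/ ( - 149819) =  - 59^1*233^( - 1) = - 59/233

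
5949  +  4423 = 10372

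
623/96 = 6+47/96 =6.49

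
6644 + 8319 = 14963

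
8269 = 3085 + 5184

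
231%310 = 231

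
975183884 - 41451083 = 933732801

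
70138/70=1001  +  34/35 = 1001.97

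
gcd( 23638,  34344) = 106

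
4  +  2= 6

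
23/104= 23/104 = 0.22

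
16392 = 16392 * 1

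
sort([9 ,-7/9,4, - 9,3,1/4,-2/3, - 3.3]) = [ - 9, - 3.3, - 7/9,- 2/3,1/4, 3,4,9] 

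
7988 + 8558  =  16546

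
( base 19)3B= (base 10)68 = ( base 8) 104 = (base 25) 2i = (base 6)152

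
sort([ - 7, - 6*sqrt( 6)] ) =[  -  6*sqrt( 6), - 7]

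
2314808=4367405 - 2052597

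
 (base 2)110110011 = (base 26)GJ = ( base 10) 435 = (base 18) 163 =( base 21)KF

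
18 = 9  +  9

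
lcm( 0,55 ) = 0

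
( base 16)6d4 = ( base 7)5045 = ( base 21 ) 3k5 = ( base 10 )1748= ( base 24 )30k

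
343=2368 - 2025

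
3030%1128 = 774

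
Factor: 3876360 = 2^3* 3^1*5^1*32303^1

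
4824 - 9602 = -4778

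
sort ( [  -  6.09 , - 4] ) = [-6.09, - 4]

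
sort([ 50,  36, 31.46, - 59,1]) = [ - 59, 1, 31.46,36, 50]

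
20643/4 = 20643/4 = 5160.75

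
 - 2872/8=-359 = - 359.00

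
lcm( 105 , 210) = 210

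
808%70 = 38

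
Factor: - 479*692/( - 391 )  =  2^2 * 17^ ( - 1 )*23^( - 1)*173^1*479^1 = 331468/391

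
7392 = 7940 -548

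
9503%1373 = 1265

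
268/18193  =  268/18193 = 0.01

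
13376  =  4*3344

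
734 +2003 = 2737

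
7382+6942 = 14324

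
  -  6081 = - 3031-3050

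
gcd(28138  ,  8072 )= 2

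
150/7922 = 75/3961 = 0.02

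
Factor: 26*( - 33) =-2^1*3^1*11^1 * 13^1 =- 858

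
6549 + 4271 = 10820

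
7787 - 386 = 7401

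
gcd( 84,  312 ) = 12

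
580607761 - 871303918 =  - 290696157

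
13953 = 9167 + 4786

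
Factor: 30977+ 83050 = 3^1*191^1 *199^1 = 114027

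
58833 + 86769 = 145602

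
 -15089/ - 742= 15089/742 =20.34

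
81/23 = 3 + 12/23 = 3.52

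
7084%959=371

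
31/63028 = 31/63028 = 0.00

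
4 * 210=840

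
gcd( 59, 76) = 1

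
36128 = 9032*4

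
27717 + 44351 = 72068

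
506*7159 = 3622454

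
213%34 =9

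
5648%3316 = 2332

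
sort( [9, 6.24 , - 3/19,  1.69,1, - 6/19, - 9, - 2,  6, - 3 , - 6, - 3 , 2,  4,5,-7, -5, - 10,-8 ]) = [- 10,  -  9, - 8, - 7, - 6, - 5, - 3, - 3,-2 , - 6/19  , - 3/19 , 1,1.69, 2,4,  5,6,  6.24,9 ]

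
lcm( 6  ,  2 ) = 6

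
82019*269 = 22063111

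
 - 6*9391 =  - 56346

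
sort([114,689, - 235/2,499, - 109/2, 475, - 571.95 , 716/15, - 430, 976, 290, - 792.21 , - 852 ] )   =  [ - 852, - 792.21,  -  571.95, - 430 , - 235/2,- 109/2,716/15, 114, 290 , 475, 499 , 689 , 976] 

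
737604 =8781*84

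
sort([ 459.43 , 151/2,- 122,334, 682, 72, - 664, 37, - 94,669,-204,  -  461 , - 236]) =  [ - 664, - 461,-236,-204, - 122,  -  94, 37,72, 151/2, 334,459.43, 669,682]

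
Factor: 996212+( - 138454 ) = 857758 =2^1*11^1 * 127^1*307^1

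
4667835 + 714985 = 5382820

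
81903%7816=3743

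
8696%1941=932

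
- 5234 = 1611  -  6845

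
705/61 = 705/61 = 11.56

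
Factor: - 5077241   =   - 13^1*53^1*7369^1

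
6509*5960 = 38793640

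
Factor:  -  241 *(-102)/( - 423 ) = - 8194/141 = - 2^1*3^( - 1 )*17^1 * 47^( - 1)*241^1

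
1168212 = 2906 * 402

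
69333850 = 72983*950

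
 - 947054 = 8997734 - 9944788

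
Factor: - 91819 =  - 7^1*13^1*1009^1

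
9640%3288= 3064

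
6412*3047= 19537364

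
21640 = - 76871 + 98511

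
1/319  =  1/319 =0.00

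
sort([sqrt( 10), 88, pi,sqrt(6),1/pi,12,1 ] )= [1/pi, 1, sqrt(6) , pi,sqrt( 10),12,88 ] 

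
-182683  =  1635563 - 1818246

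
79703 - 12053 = 67650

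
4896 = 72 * 68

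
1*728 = 728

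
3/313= 3/313 = 0.01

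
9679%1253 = 908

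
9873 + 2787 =12660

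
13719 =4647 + 9072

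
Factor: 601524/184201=2^2*3^2*7^2*11^1 * 31^1*167^( - 1)*1103^( - 1)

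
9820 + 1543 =11363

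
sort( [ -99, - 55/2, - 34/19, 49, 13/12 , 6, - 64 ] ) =[  -  99, - 64, - 55/2, - 34/19, 13/12, 6, 49]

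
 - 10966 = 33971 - 44937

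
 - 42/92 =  - 1 + 25/46 = - 0.46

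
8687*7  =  60809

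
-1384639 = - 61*22699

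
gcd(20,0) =20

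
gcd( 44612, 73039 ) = 1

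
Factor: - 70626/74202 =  - 79/83 = -79^1*83^(- 1)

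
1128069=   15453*73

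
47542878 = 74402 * 639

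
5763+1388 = 7151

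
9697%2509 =2170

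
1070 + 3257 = 4327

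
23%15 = 8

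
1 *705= 705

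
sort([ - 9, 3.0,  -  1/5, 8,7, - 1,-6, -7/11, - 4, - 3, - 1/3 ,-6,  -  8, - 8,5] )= [ - 9, - 8, - 8, - 6 , - 6, - 4, - 3, - 1, - 7/11, - 1/3, - 1/5, 3.0, 5,7 , 8] 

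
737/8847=737/8847 = 0.08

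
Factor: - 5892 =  - 2^2*3^1*491^1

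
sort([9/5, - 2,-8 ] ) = [-8, - 2, 9/5]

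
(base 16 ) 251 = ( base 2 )1001010001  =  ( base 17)20f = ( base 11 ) 49A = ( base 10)593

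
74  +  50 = 124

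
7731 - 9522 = -1791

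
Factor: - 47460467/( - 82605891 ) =3^( - 1 ) *29^( - 1)*431^( - 1)*2087^1*2203^(-1 )*22741^1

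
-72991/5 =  - 14599 + 4/5 = - 14598.20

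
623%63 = 56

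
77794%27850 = 22094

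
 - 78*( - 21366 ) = 1666548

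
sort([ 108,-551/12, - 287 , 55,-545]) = [ - 545, - 287,  -  551/12,  55,108]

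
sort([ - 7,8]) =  [ - 7, 8]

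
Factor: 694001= 7^1*11^1*9013^1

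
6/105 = 2/35 = 0.06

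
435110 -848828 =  - 413718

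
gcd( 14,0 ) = 14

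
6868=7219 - 351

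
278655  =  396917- 118262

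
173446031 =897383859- 723937828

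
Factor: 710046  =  2^1*3^6*487^1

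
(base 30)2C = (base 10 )72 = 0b1001000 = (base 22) 36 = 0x48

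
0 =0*766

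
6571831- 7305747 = -733916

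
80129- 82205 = -2076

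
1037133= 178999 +858134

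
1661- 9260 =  - 7599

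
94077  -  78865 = 15212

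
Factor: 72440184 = 2^3*3^1*61^1*49481^1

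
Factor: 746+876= 1622=2^1 * 811^1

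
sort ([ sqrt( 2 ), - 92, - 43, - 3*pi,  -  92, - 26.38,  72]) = [ - 92,  -  92, - 43 , - 26.38 ,-3*pi , sqrt(2),72]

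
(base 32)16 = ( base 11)35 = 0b100110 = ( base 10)38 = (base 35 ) 13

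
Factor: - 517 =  - 11^1*47^1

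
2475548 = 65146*38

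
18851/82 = 18851/82=   229.89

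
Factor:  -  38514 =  - 2^1*3^1*7^2*131^1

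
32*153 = 4896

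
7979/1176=7979/1176 = 6.78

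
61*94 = 5734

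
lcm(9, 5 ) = 45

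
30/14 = 2 + 1/7= 2.14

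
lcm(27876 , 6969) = 27876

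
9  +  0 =9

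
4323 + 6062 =10385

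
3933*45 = 176985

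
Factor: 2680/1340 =2^1 = 2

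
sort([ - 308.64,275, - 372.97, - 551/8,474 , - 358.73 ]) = [ - 372.97, - 358.73, - 308.64, - 551/8,275,474]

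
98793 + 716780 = 815573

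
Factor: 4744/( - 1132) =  - 1186/283=   - 2^1*283^( - 1 )*593^1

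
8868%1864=1412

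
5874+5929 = 11803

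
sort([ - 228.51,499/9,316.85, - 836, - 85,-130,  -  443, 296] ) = [-836, - 443, - 228.51, - 130, - 85,499/9,  296,316.85] 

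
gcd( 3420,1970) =10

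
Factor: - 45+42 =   -  3^1 = -3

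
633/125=5  +  8/125  =  5.06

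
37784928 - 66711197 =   -  28926269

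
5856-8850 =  - 2994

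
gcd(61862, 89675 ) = 1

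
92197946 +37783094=129981040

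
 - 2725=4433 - 7158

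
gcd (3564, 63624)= 132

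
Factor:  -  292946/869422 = -146473/434711 = - 71^1 * 113^( -1 )*2063^1 * 3847^(-1)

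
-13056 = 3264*(  -  4)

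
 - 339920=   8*(-42490)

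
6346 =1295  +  5051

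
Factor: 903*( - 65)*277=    - 16258515 = - 3^1*5^1*7^1*13^1 * 43^1*277^1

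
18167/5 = 18167/5 = 3633.40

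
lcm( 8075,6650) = 113050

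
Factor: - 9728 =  - 2^9*19^1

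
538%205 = 128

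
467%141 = 44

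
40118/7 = 5731 + 1/7 = 5731.14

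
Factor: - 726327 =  - 3^5 * 7^2 * 61^1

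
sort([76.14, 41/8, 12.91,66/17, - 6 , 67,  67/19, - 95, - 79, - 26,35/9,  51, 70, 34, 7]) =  [ - 95, -79, - 26, - 6,67/19,66/17, 35/9, 41/8, 7,12.91,34, 51,67,70, 76.14 ] 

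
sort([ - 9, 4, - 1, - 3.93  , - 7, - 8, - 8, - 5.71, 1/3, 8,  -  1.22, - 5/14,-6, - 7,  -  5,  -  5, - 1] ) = [ - 9, - 8, - 8, - 7, - 7, - 6, - 5.71, - 5,-5 , - 3.93, - 1.22,-1, - 1,  -  5/14,  1/3,  4, 8 ] 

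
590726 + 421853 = 1012579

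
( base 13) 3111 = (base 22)dlk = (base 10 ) 6774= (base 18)12G6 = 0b1101001110110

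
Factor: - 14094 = -2^1* 3^5*29^1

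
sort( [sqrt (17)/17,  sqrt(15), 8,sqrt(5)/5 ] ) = [ sqrt(17)/17, sqrt( 5)/5,sqrt ( 15),8]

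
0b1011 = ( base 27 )B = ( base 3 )102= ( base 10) 11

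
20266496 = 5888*3442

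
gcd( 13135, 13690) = 185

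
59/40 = 59/40 = 1.48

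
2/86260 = 1/43130 = 0.00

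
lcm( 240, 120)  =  240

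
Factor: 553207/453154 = 2^( - 1 ) *13^(  -  1) * 29^(  -  1)*601^( - 1)*553207^1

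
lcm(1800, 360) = 1800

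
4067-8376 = -4309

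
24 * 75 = 1800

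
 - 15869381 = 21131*(-751) 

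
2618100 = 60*43635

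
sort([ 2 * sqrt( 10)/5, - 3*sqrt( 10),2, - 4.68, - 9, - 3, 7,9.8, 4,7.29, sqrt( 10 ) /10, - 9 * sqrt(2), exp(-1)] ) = [ - 9*sqrt(2) ,  -  3 * sqrt(10), - 9, - 4.68, - 3,sqrt(  10) /10,exp(-1 ),2*sqrt(10 )/5, 2,4,  7,7.29,9.8]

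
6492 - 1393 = 5099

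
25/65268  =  25/65268 = 0.00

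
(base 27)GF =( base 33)di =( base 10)447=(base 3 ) 121120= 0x1bf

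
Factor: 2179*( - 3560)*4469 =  - 2^3*5^1*41^1*89^1*109^1*2179^1 = -  34667105560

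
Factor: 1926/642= 3^1 = 3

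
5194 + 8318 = 13512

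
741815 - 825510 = -83695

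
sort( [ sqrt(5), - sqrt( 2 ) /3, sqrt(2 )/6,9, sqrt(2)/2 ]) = [ - sqrt( 2)/3,sqrt( 2)/6,sqrt(2 ) /2,sqrt(5), 9 ]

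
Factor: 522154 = 2^1*261077^1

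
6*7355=44130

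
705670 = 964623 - 258953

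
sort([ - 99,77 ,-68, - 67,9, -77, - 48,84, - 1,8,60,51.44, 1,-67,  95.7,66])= [ - 99, - 77,-68,-67, -67,-48 ,-1,1,8, 9 , 51.44,60,66,77,84,95.7 ]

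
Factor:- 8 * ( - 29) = 2^3*29^1  =  232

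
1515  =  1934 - 419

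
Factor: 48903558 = 2^1*3^1*11^1*599^1*1237^1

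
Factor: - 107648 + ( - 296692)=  - 2^2*3^1*5^1*23^1*293^1 = -  404340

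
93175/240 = 388+ 11/48 = 388.23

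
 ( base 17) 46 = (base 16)4A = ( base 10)74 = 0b1001010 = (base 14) 54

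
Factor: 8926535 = 5^1*359^1*4973^1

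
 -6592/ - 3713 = 6592/3713 =1.78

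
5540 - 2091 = 3449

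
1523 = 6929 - 5406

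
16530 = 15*1102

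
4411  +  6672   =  11083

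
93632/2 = 46816=46816.00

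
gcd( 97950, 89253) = 3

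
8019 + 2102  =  10121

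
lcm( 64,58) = 1856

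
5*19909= 99545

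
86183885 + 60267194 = 146451079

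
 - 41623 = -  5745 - 35878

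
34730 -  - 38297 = 73027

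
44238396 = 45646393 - 1407997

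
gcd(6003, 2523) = 87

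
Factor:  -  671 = -11^1 * 61^1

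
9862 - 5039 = 4823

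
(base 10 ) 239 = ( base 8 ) 357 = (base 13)155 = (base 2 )11101111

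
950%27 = 5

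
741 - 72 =669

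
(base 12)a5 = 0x7D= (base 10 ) 125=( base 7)236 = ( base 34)3N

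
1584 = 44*36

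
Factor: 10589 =10589^1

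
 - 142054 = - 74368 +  - 67686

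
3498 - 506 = 2992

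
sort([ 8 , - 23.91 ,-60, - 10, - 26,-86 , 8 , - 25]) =[-86,  -  60, - 26 ,-25,- 23.91 ,-10,8, 8] 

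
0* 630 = 0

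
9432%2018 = 1360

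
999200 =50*19984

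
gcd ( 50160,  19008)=528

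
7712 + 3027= 10739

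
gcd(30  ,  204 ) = 6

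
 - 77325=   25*( - 3093) 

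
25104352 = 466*53872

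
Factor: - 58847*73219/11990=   -  4308718493/11990 = - 2^(-1)*5^( - 1)*11^( - 1 )*17^1*59^1*73^1*  83^1  *109^( - 1)*709^1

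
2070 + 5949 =8019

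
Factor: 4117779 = 3^2*449^1*1019^1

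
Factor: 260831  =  17^1*67^1 * 229^1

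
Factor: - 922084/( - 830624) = 230521/207656 =2^ ( - 3 ) * 29^1*101^(- 1) * 257^ ( - 1) * 7949^1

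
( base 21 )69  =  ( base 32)47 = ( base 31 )4b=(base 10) 135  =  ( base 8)207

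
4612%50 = 12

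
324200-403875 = - 79675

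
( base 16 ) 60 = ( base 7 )165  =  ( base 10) 96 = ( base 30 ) 36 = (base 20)4g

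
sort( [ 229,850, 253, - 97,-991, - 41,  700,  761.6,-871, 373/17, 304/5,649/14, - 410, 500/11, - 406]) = [ - 991, - 871,-410,-406,  -  97,- 41  ,  373/17,  500/11, 649/14,304/5 , 229, 253,700, 761.6, 850] 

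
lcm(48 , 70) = 1680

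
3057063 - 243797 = 2813266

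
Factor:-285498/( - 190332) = 2^( - 1)*3^1 = 3/2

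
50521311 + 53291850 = 103813161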